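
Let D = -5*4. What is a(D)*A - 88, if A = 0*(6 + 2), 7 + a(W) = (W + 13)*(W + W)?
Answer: -88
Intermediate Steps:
D = -20
a(W) = -7 + 2*W*(13 + W) (a(W) = -7 + (W + 13)*(W + W) = -7 + (13 + W)*(2*W) = -7 + 2*W*(13 + W))
A = 0 (A = 0*8 = 0)
a(D)*A - 88 = (-7 + 2*(-20)² + 26*(-20))*0 - 88 = (-7 + 2*400 - 520)*0 - 88 = (-7 + 800 - 520)*0 - 88 = 273*0 - 88 = 0 - 88 = -88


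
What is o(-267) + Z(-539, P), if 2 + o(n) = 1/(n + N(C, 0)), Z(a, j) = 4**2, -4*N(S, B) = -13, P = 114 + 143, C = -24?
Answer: 14766/1055 ≈ 13.996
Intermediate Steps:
P = 257
N(S, B) = 13/4 (N(S, B) = -1/4*(-13) = 13/4)
Z(a, j) = 16
o(n) = -2 + 1/(13/4 + n) (o(n) = -2 + 1/(n + 13/4) = -2 + 1/(13/4 + n))
o(-267) + Z(-539, P) = 2*(-11 - 4*(-267))/(13 + 4*(-267)) + 16 = 2*(-11 + 1068)/(13 - 1068) + 16 = 2*1057/(-1055) + 16 = 2*(-1/1055)*1057 + 16 = -2114/1055 + 16 = 14766/1055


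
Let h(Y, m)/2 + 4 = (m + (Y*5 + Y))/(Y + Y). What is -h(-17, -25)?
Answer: 9/17 ≈ 0.52941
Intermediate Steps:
h(Y, m) = -8 + (m + 6*Y)/Y (h(Y, m) = -8 + 2*((m + (Y*5 + Y))/(Y + Y)) = -8 + 2*((m + (5*Y + Y))/((2*Y))) = -8 + 2*((m + 6*Y)*(1/(2*Y))) = -8 + 2*((m + 6*Y)/(2*Y)) = -8 + (m + 6*Y)/Y)
-h(-17, -25) = -(-2 - 25/(-17)) = -(-2 - 25*(-1/17)) = -(-2 + 25/17) = -1*(-9/17) = 9/17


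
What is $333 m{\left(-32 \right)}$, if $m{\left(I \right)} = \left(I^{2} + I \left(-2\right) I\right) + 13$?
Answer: $-336663$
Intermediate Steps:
$m{\left(I \right)} = 13 - I^{2}$ ($m{\left(I \right)} = \left(I^{2} + - 2 I I\right) + 13 = \left(I^{2} - 2 I^{2}\right) + 13 = - I^{2} + 13 = 13 - I^{2}$)
$333 m{\left(-32 \right)} = 333 \left(13 - \left(-32\right)^{2}\right) = 333 \left(13 - 1024\right) = 333 \left(-1011\right) = -336663$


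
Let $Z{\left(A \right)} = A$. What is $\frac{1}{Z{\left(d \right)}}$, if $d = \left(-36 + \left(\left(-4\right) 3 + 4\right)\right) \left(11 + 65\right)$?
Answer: $- \frac{1}{3344} \approx -0.00029904$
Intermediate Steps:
$d = -3344$ ($d = \left(-36 + \left(-12 + 4\right)\right) 76 = \left(-36 - 8\right) 76 = \left(-44\right) 76 = -3344$)
$\frac{1}{Z{\left(d \right)}} = \frac{1}{-3344} = - \frac{1}{3344}$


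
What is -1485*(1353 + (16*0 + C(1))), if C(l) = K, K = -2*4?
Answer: -1997325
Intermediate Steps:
K = -8
C(l) = -8
-1485*(1353 + (16*0 + C(1))) = -1485*(1353 + (16*0 - 8)) = -1485*(1353 + (0 - 8)) = -1485*(1353 - 8) = -1485*1345 = -1997325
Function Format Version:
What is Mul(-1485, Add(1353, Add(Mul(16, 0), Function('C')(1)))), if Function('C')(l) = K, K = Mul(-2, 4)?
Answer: -1997325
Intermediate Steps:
K = -8
Function('C')(l) = -8
Mul(-1485, Add(1353, Add(Mul(16, 0), Function('C')(1)))) = Mul(-1485, Add(1353, Add(Mul(16, 0), -8))) = Mul(-1485, Add(1353, Add(0, -8))) = Mul(-1485, Add(1353, -8)) = Mul(-1485, 1345) = -1997325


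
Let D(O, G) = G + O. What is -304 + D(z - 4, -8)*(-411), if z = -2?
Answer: 5450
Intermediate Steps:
-304 + D(z - 4, -8)*(-411) = -304 + (-8 + (-2 - 4))*(-411) = -304 + (-8 - 6)*(-411) = -304 - 14*(-411) = -304 + 5754 = 5450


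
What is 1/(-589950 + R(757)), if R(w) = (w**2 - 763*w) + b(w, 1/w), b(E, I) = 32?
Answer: -1/594460 ≈ -1.6822e-6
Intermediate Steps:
R(w) = 32 + w**2 - 763*w (R(w) = (w**2 - 763*w) + 32 = 32 + w**2 - 763*w)
1/(-589950 + R(757)) = 1/(-589950 + (32 + 757**2 - 763*757)) = 1/(-589950 + (32 + 573049 - 577591)) = 1/(-589950 - 4510) = 1/(-594460) = -1/594460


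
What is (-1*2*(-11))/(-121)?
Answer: -2/11 ≈ -0.18182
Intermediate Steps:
(-1*2*(-11))/(-121) = -2*(-11)*(-1/121) = 22*(-1/121) = -2/11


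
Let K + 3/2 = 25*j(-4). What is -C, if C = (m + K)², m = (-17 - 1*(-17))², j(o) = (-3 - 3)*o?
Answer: -1432809/4 ≈ -3.5820e+5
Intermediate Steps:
j(o) = -6*o
m = 0 (m = (-17 + 17)² = 0² = 0)
K = 1197/2 (K = -3/2 + 25*(-6*(-4)) = -3/2 + 25*24 = -3/2 + 600 = 1197/2 ≈ 598.50)
C = 1432809/4 (C = (0 + 1197/2)² = (1197/2)² = 1432809/4 ≈ 3.5820e+5)
-C = -1*1432809/4 = -1432809/4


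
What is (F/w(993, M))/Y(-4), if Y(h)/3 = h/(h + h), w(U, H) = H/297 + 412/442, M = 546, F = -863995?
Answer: -6301115535/30308 ≈ -2.0790e+5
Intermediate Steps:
w(U, H) = 206/221 + H/297 (w(U, H) = H*(1/297) + 412*(1/442) = H/297 + 206/221 = 206/221 + H/297)
Y(h) = 3/2 (Y(h) = 3*(h/(h + h)) = 3*(h/((2*h))) = 3*((1/(2*h))*h) = 3*(½) = 3/2)
(F/w(993, M))/Y(-4) = (-863995/(206/221 + (1/297)*546))/(3/2) = -863995/(206/221 + 182/99)*(⅔) = -863995/60616/21879*(⅔) = -863995*21879/60616*(⅔) = -18903346605/60616*⅔ = -6301115535/30308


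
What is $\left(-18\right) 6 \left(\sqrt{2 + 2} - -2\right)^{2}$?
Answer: $-1728$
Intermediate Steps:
$\left(-18\right) 6 \left(\sqrt{2 + 2} - -2\right)^{2} = - 108 \left(\sqrt{4} + 2\right)^{2} = - 108 \left(2 + 2\right)^{2} = - 108 \cdot 4^{2} = \left(-108\right) 16 = -1728$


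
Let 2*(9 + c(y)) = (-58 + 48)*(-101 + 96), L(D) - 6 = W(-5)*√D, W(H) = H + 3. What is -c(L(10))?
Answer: -16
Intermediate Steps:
W(H) = 3 + H
L(D) = 6 - 2*√D (L(D) = 6 + (3 - 5)*√D = 6 - 2*√D)
c(y) = 16 (c(y) = -9 + ((-58 + 48)*(-101 + 96))/2 = -9 + (-10*(-5))/2 = -9 + (½)*50 = -9 + 25 = 16)
-c(L(10)) = -1*16 = -16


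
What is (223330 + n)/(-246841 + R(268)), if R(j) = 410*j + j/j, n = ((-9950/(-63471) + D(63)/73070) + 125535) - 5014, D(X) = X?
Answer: -1594721828655643/635196644851200 ≈ -2.5106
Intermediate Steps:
n = 558956154775543/4637825970 (n = ((-9950/(-63471) + 63/73070) + 125535) - 5014 = ((-9950*(-1/63471) + 63*(1/73070)) + 125535) - 5014 = ((9950/63471 + 63/73070) + 125535) - 5014 = (731045173/4637825970 + 125535) - 5014 = 582210214189123/4637825970 - 5014 = 558956154775543/4637825970 ≈ 1.2052e+5)
R(j) = 1 + 410*j (R(j) = 410*j + 1 = 1 + 410*j)
(223330 + n)/(-246841 + R(268)) = (223330 + 558956154775543/4637825970)/(-246841 + (1 + 410*268)) = 1594721828655643/(4637825970*(-246841 + (1 + 109880))) = 1594721828655643/(4637825970*(-246841 + 109881)) = (1594721828655643/4637825970)/(-136960) = (1594721828655643/4637825970)*(-1/136960) = -1594721828655643/635196644851200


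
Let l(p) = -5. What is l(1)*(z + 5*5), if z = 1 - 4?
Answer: -110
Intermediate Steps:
z = -3
l(1)*(z + 5*5) = -5*(-3 + 5*5) = -5*(-3 + 25) = -5*22 = -110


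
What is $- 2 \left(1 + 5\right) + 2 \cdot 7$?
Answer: $2$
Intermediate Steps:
$- 2 \left(1 + 5\right) + 2 \cdot 7 = \left(-2\right) 6 + 14 = -12 + 14 = 2$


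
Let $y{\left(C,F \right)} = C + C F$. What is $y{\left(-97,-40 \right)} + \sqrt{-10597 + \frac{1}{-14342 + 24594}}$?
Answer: $3783 + \frac{i \sqrt{278445455409}}{5126} \approx 3783.0 + 102.94 i$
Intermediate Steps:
$y{\left(-97,-40 \right)} + \sqrt{-10597 + \frac{1}{-14342 + 24594}} = - 97 \left(1 - 40\right) + \sqrt{-10597 + \frac{1}{-14342 + 24594}} = \left(-97\right) \left(-39\right) + \sqrt{-10597 + \frac{1}{10252}} = 3783 + \sqrt{-10597 + \frac{1}{10252}} = 3783 + \sqrt{- \frac{108640443}{10252}} = 3783 + \frac{i \sqrt{278445455409}}{5126}$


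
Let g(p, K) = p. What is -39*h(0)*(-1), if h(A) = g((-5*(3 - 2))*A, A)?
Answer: 0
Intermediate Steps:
h(A) = -5*A (h(A) = (-5*(3 - 2))*A = (-5*1)*A = -5*A)
-39*h(0)*(-1) = -(-195)*0*(-1) = -39*0*(-1) = 0*(-1) = 0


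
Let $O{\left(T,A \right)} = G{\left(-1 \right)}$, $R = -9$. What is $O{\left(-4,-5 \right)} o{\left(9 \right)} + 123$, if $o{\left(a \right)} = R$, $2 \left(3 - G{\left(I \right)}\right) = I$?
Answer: $\frac{183}{2} \approx 91.5$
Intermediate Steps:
$G{\left(I \right)} = 3 - \frac{I}{2}$
$O{\left(T,A \right)} = \frac{7}{2}$ ($O{\left(T,A \right)} = 3 - - \frac{1}{2} = 3 + \frac{1}{2} = \frac{7}{2}$)
$o{\left(a \right)} = -9$
$O{\left(-4,-5 \right)} o{\left(9 \right)} + 123 = \frac{7}{2} \left(-9\right) + 123 = - \frac{63}{2} + 123 = \frac{183}{2}$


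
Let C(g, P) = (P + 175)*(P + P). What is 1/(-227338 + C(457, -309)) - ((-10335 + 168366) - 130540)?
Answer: -3973164267/144526 ≈ -27491.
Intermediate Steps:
C(g, P) = 2*P*(175 + P) (C(g, P) = (175 + P)*(2*P) = 2*P*(175 + P))
1/(-227338 + C(457, -309)) - ((-10335 + 168366) - 130540) = 1/(-227338 + 2*(-309)*(175 - 309)) - ((-10335 + 168366) - 130540) = 1/(-227338 + 2*(-309)*(-134)) - (158031 - 130540) = 1/(-227338 + 82812) - 1*27491 = 1/(-144526) - 27491 = -1/144526 - 27491 = -3973164267/144526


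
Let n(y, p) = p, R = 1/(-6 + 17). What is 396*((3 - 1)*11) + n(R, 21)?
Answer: 8733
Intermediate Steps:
R = 1/11 ≈ 0.090909
396*((3 - 1)*11) + n(R, 21) = 396*((3 - 1)*11) + 21 = 396*(2*11) + 21 = 396*22 + 21 = 8712 + 21 = 8733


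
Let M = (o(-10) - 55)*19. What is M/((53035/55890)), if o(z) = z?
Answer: -13804830/10607 ≈ -1301.5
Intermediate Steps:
M = -1235 (M = (-10 - 55)*19 = -65*19 = -1235)
M/((53035/55890)) = -1235/(53035/55890) = -1235/(53035*(1/55890)) = -1235/10607/11178 = -1235*11178/10607 = -13804830/10607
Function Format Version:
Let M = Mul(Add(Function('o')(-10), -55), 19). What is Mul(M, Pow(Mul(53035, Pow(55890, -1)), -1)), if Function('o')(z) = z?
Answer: Rational(-13804830, 10607) ≈ -1301.5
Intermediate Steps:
M = -1235 (M = Mul(Add(-10, -55), 19) = Mul(-65, 19) = -1235)
Mul(M, Pow(Mul(53035, Pow(55890, -1)), -1)) = Mul(-1235, Pow(Mul(53035, Pow(55890, -1)), -1)) = Mul(-1235, Pow(Mul(53035, Rational(1, 55890)), -1)) = Mul(-1235, Pow(Rational(10607, 11178), -1)) = Mul(-1235, Rational(11178, 10607)) = Rational(-13804830, 10607)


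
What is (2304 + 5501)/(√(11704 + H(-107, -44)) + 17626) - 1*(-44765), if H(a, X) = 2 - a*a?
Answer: 13907531655465/310675619 - 7805*√257/310675619 ≈ 44765.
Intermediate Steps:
H(a, X) = 2 - a²
(2304 + 5501)/(√(11704 + H(-107, -44)) + 17626) - 1*(-44765) = (2304 + 5501)/(√(11704 + (2 - 1*(-107)²)) + 17626) - 1*(-44765) = 7805/(√(11704 + (2 - 1*11449)) + 17626) + 44765 = 7805/(√(11704 + (2 - 11449)) + 17626) + 44765 = 7805/(√(11704 - 11447) + 17626) + 44765 = 7805/(√257 + 17626) + 44765 = 7805/(17626 + √257) + 44765 = 44765 + 7805/(17626 + √257)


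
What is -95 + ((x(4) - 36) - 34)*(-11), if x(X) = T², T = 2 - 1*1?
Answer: 664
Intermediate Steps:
T = 1 (T = 2 - 1 = 1)
x(X) = 1 (x(X) = 1² = 1)
-95 + ((x(4) - 36) - 34)*(-11) = -95 + ((1 - 36) - 34)*(-11) = -95 + (-35 - 34)*(-11) = -95 - 69*(-11) = -95 + 759 = 664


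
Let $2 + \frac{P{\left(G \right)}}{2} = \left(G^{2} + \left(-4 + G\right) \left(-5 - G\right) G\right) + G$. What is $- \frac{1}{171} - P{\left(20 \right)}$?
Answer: $\frac{2593043}{171} \approx 15164.0$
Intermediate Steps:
$P{\left(G \right)} = -4 + 2 G + 2 G^{2} + 2 G \left(-5 - G\right) \left(-4 + G\right)$ ($P{\left(G \right)} = -4 + 2 \left(\left(G^{2} + \left(-4 + G\right) \left(-5 - G\right) G\right) + G\right) = -4 + 2 \left(\left(G^{2} + \left(-5 - G\right) \left(-4 + G\right) G\right) + G\right) = -4 + 2 \left(\left(G^{2} + G \left(-5 - G\right) \left(-4 + G\right)\right) + G\right) = -4 + 2 \left(G + G^{2} + G \left(-5 - G\right) \left(-4 + G\right)\right) = -4 + \left(2 G + 2 G^{2} + 2 G \left(-5 - G\right) \left(-4 + G\right)\right) = -4 + 2 G + 2 G^{2} + 2 G \left(-5 - G\right) \left(-4 + G\right)$)
$- \frac{1}{171} - P{\left(20 \right)} = - \frac{1}{171} - \left(-4 - 2 \cdot 20^{3} + 42 \cdot 20\right) = \left(-1\right) \frac{1}{171} - \left(-4 - 16000 + 840\right) = - \frac{1}{171} - \left(-4 - 16000 + 840\right) = - \frac{1}{171} - -15164 = - \frac{1}{171} + 15164 = \frac{2593043}{171}$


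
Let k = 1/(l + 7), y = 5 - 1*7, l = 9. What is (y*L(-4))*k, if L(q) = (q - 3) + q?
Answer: 11/8 ≈ 1.3750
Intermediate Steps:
L(q) = -3 + 2*q (L(q) = (-3 + q) + q = -3 + 2*q)
y = -2 (y = 5 - 7 = -2)
k = 1/16 (k = 1/(9 + 7) = 1/16 ≈ 0.062500)
(y*L(-4))*k = -2*(-3 + 2*(-4))*(1/16) = -2*(-3 - 8)*(1/16) = -2*(-11)*(1/16) = 22*(1/16) = 11/8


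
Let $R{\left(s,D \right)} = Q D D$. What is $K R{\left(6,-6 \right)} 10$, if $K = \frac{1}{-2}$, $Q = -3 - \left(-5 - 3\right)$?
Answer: $-900$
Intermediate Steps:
$Q = 5$ ($Q = -3 - -8 = -3 + 8 = 5$)
$K = - \frac{1}{2} \approx -0.5$
$R{\left(s,D \right)} = 5 D^{2}$ ($R{\left(s,D \right)} = 5 D D = 5 D^{2}$)
$K R{\left(6,-6 \right)} 10 = - \frac{5 \left(-6\right)^{2}}{2} \cdot 10 = - \frac{5 \cdot 36}{2} \cdot 10 = \left(- \frac{1}{2}\right) 180 \cdot 10 = \left(-90\right) 10 = -900$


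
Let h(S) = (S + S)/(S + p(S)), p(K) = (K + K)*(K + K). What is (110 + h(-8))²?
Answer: 11614464/961 ≈ 12086.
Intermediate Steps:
p(K) = 4*K² (p(K) = (2*K)*(2*K) = 4*K²)
h(S) = 2*S/(S + 4*S²) (h(S) = (S + S)/(S + 4*S²) = (2*S)/(S + 4*S²) = 2*S/(S + 4*S²))
(110 + h(-8))² = (110 + 2/(1 + 4*(-8)))² = (110 + 2/(1 - 32))² = (110 + 2/(-31))² = (110 + 2*(-1/31))² = (110 - 2/31)² = (3408/31)² = 11614464/961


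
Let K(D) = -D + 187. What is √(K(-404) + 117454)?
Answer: √118045 ≈ 343.58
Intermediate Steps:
K(D) = 187 - D
√(K(-404) + 117454) = √((187 - 1*(-404)) + 117454) = √((187 + 404) + 117454) = √(591 + 117454) = √118045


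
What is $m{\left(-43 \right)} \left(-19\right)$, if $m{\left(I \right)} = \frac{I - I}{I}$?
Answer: $0$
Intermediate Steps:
$m{\left(I \right)} = 0$ ($m{\left(I \right)} = \frac{0}{I} = 0$)
$m{\left(-43 \right)} \left(-19\right) = 0 \left(-19\right) = 0$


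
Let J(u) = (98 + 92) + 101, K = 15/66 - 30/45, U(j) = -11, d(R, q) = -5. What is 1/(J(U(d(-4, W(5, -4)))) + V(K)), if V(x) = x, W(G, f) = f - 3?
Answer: 66/19177 ≈ 0.0034416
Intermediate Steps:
W(G, f) = -3 + f
K = -29/66 (K = 15*(1/66) - 30*1/45 = 5/22 - 2/3 = -29/66 ≈ -0.43939)
J(u) = 291 (J(u) = 190 + 101 = 291)
1/(J(U(d(-4, W(5, -4)))) + V(K)) = 1/(291 - 29/66) = 1/(19177/66) = 66/19177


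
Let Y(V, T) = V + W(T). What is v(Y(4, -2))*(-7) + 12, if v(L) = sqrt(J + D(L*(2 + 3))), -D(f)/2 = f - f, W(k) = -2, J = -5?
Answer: 12 - 7*I*sqrt(5) ≈ 12.0 - 15.652*I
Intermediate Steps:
Y(V, T) = -2 + V (Y(V, T) = V - 2 = -2 + V)
D(f) = 0 (D(f) = -2*(f - f) = -2*0 = 0)
v(L) = I*sqrt(5) (v(L) = sqrt(-5 + 0) = sqrt(-5) = I*sqrt(5))
v(Y(4, -2))*(-7) + 12 = (I*sqrt(5))*(-7) + 12 = -7*I*sqrt(5) + 12 = 12 - 7*I*sqrt(5)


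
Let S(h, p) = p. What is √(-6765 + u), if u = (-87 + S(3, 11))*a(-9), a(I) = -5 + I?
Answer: I*√5701 ≈ 75.505*I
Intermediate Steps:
u = 1064 (u = (-87 + 11)*(-5 - 9) = -76*(-14) = 1064)
√(-6765 + u) = √(-6765 + 1064) = √(-5701) = I*√5701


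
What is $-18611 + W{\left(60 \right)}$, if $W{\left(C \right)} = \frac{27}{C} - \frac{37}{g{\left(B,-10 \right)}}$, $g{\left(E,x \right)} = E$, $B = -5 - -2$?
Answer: $- \frac{1115893}{60} \approx -18598.0$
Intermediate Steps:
$B = -3$ ($B = -5 + 2 = -3$)
$W{\left(C \right)} = \frac{37}{3} + \frac{27}{C}$ ($W{\left(C \right)} = \frac{27}{C} - \frac{37}{-3} = \frac{27}{C} - - \frac{37}{3} = \frac{27}{C} + \frac{37}{3} = \frac{37}{3} + \frac{27}{C}$)
$-18611 + W{\left(60 \right)} = -18611 + \left(\frac{37}{3} + \frac{27}{60}\right) = -18611 + \left(\frac{37}{3} + 27 \cdot \frac{1}{60}\right) = -18611 + \left(\frac{37}{3} + \frac{9}{20}\right) = -18611 + \frac{767}{60} = - \frac{1115893}{60}$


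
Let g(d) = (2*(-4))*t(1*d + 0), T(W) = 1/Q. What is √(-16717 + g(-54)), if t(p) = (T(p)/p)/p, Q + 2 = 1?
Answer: I*√12186691/27 ≈ 129.29*I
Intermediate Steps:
Q = -1 (Q = -2 + 1 = -1)
T(W) = -1 (T(W) = 1/(-1) = -1)
t(p) = -1/p² (t(p) = (-1/p)/p = -1/p²)
g(d) = 8/d² (g(d) = (2*(-4))*(-1/(1*d + 0)²) = -(-8)/(d + 0)² = -(-8)/d² = 8/d²)
√(-16717 + g(-54)) = √(-16717 + 8/(-54)²) = √(-16717 + 8*(1/2916)) = √(-16717 + 2/729) = √(-12186691/729) = I*√12186691/27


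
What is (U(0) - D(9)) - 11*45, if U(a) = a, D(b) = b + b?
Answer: -513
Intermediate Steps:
D(b) = 2*b
(U(0) - D(9)) - 11*45 = (0 - 2*9) - 11*45 = (0 - 1*18) - 495 = (0 - 18) - 495 = -18 - 495 = -513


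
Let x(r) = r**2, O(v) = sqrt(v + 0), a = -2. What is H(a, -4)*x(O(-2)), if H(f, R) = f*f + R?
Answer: 0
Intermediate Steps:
H(f, R) = R + f**2 (H(f, R) = f**2 + R = R + f**2)
O(v) = sqrt(v)
H(a, -4)*x(O(-2)) = (-4 + (-2)**2)*(sqrt(-2))**2 = (-4 + 4)*(I*sqrt(2))**2 = 0*(-2) = 0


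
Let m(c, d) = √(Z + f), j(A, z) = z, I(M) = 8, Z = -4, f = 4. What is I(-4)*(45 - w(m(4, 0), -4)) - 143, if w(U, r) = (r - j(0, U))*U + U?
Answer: 217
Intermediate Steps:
m(c, d) = 0 (m(c, d) = √(-4 + 4) = √0 = 0)
w(U, r) = U + U*(r - U) (w(U, r) = (r - U)*U + U = U*(r - U) + U = U + U*(r - U))
I(-4)*(45 - w(m(4, 0), -4)) - 143 = 8*(45 - 0*(1 - 4 - 1*0)) - 143 = 8*(45 - 0*(1 - 4 + 0)) - 143 = 8*(45 - 0*(-3)) - 143 = 8*(45 - 1*0) - 143 = 8*(45 + 0) - 143 = 8*45 - 143 = 360 - 143 = 217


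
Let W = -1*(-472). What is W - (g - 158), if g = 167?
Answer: 463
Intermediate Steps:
W = 472
W - (g - 158) = 472 - (167 - 158) = 472 - 1*9 = 472 - 9 = 463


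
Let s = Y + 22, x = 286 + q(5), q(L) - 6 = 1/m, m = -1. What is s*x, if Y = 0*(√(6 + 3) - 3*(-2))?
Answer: 6402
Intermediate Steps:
Y = 0 (Y = 0*(√9 + 6) = 0*(3 + 6) = 0*9 = 0)
q(L) = 5 (q(L) = 6 + 1/(-1) = 6 - 1 = 5)
x = 291 (x = 286 + 5 = 291)
s = 22 (s = 0 + 22 = 22)
s*x = 22*291 = 6402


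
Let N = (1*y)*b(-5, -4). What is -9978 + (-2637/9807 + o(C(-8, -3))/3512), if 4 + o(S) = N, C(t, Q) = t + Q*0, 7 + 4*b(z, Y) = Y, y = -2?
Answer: -229115572257/22961456 ≈ -9978.3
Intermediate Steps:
b(z, Y) = -7/4 + Y/4
C(t, Q) = t (C(t, Q) = t + 0 = t)
N = 11/2 (N = (1*(-2))*(-7/4 + (¼)*(-4)) = -2*(-7/4 - 1) = -2*(-11/4) = 11/2 ≈ 5.5000)
o(S) = 3/2 (o(S) = -4 + 11/2 = 3/2)
-9978 + (-2637/9807 + o(C(-8, -3))/3512) = -9978 + (-2637/9807 + (3/2)/3512) = -9978 + (-2637*1/9807 + (3/2)*(1/3512)) = -9978 + (-879/3269 + 3/7024) = -9978 - 6164289/22961456 = -229115572257/22961456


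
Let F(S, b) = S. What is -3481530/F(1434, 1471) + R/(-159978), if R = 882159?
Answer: -31012956797/12744914 ≈ -2433.4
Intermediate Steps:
-3481530/F(1434, 1471) + R/(-159978) = -3481530/1434 + 882159/(-159978) = -3481530*1/1434 + 882159*(-1/159978) = -580255/239 - 294053/53326 = -31012956797/12744914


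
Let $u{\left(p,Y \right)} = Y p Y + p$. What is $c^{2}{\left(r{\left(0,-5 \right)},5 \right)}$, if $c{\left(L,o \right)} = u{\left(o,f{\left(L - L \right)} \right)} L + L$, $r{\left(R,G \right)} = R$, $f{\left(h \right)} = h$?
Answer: $0$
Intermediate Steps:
$u{\left(p,Y \right)} = p + p Y^{2}$ ($u{\left(p,Y \right)} = p Y^{2} + p = p + p Y^{2}$)
$c{\left(L,o \right)} = L + L o$ ($c{\left(L,o \right)} = o \left(1 + \left(L - L\right)^{2}\right) L + L = o \left(1 + 0^{2}\right) L + L = o \left(1 + 0\right) L + L = o 1 L + L = o L + L = L o + L = L + L o$)
$c^{2}{\left(r{\left(0,-5 \right)},5 \right)} = \left(0 \left(1 + 5\right)\right)^{2} = \left(0 \cdot 6\right)^{2} = 0^{2} = 0$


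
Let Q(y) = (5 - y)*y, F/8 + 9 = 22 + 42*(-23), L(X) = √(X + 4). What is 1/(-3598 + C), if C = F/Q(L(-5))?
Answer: -25293/112393346 - 4765*I/56196673 ≈ -0.00022504 - 8.4791e-5*I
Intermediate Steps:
L(X) = √(4 + X)
F = -7624 (F = -72 + 8*(22 + 42*(-23)) = -72 + 8*(22 - 966) = -72 + 8*(-944) = -72 - 7552 = -7624)
Q(y) = y*(5 - y)
C = 3812*I*(5 + I)/13 (C = -7624*1/(√(4 - 5)*(5 - √(4 - 5))) = -7624*(-I/(5 - √(-1))) = -7624*(-I*(5 + I)/26) = -(-3812)*I*(5 + I)/13 = 3812*I*(5 + I)/13 ≈ -293.23 + 1466.2*I)
1/(-3598 + C) = 1/(-3598 + (-3812/13 + 19060*I/13)) = 1/(-50586/13 + 19060*I/13) = (-50586/13 - 19060*I/13)/17291284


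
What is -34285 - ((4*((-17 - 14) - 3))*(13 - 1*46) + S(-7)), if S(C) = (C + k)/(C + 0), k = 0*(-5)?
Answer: -38774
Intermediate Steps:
k = 0
S(C) = 1 (S(C) = (C + 0)/(C + 0) = C/C = 1)
-34285 - ((4*((-17 - 14) - 3))*(13 - 1*46) + S(-7)) = -34285 - ((4*((-17 - 14) - 3))*(13 - 1*46) + 1) = -34285 - ((4*(-31 - 3))*(13 - 46) + 1) = -34285 - ((4*(-34))*(-33) + 1) = -34285 - (-136*(-33) + 1) = -34285 - (4488 + 1) = -34285 - 1*4489 = -34285 - 4489 = -38774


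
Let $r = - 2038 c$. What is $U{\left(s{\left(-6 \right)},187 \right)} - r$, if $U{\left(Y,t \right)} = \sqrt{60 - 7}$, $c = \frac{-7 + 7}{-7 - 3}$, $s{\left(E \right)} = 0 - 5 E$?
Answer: $\sqrt{53} \approx 7.2801$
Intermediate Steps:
$s{\left(E \right)} = - 5 E$
$c = 0$ ($c = \frac{0}{-10} = 0 \left(- \frac{1}{10}\right) = 0$)
$U{\left(Y,t \right)} = \sqrt{53}$
$r = 0$ ($r = \left(-2038\right) 0 = 0$)
$U{\left(s{\left(-6 \right)},187 \right)} - r = \sqrt{53} - 0 = \sqrt{53} + 0 = \sqrt{53}$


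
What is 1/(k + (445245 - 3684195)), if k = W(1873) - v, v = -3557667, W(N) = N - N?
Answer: 1/318717 ≈ 3.1376e-6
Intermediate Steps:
W(N) = 0
k = 3557667 (k = 0 - 1*(-3557667) = 0 + 3557667 = 3557667)
1/(k + (445245 - 3684195)) = 1/(3557667 + (445245 - 3684195)) = 1/(3557667 - 3238950) = 1/318717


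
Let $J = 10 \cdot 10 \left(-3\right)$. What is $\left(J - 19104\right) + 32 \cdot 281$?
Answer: $-10412$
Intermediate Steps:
$J = -300$ ($J = 100 \left(-3\right) = -300$)
$\left(J - 19104\right) + 32 \cdot 281 = \left(-300 - 19104\right) + 32 \cdot 281 = -19404 + 8992 = -10412$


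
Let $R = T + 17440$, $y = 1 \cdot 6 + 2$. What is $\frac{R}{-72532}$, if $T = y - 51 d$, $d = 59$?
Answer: $- \frac{14439}{72532} \approx -0.19907$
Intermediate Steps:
$y = 8$ ($y = 6 + 2 = 8$)
$T = -3001$ ($T = 8 - 3009 = -3001$)
$R = 14439$ ($R = -3001 + 17440 = 14439$)
$\frac{R}{-72532} = \frac{14439}{-72532} = 14439 \left(- \frac{1}{72532}\right) = - \frac{14439}{72532}$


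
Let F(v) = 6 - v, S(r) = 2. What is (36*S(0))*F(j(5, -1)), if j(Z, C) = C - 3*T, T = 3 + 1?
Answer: 1368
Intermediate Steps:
T = 4
j(Z, C) = -12 + C (j(Z, C) = C - 3*4 = C - 12 = -12 + C)
(36*S(0))*F(j(5, -1)) = (36*2)*(6 - (-12 - 1)) = 72*(6 - 1*(-13)) = 72*(6 + 13) = 72*19 = 1368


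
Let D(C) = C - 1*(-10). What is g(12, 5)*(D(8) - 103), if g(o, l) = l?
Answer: -425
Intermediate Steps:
D(C) = 10 + C (D(C) = C + 10 = 10 + C)
g(12, 5)*(D(8) - 103) = 5*((10 + 8) - 103) = 5*(18 - 103) = 5*(-85) = -425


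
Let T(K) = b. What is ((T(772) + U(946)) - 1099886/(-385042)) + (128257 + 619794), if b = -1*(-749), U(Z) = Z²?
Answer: 316450397979/192521 ≈ 1.6437e+6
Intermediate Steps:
b = 749
T(K) = 749
((T(772) + U(946)) - 1099886/(-385042)) + (128257 + 619794) = ((749 + 946²) - 1099886/(-385042)) + (128257 + 619794) = ((749 + 894916) - 1099886*(-1/385042)) + 748051 = (895665 + 549943/192521) + 748051 = 172434871408/192521 + 748051 = 316450397979/192521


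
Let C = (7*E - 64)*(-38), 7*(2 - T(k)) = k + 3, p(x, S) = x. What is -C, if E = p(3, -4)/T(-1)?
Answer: -3933/2 ≈ -1966.5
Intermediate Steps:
T(k) = 11/7 - k/7 (T(k) = 2 - (k + 3)/7 = 2 - (3 + k)/7 = 2 + (-3/7 - k/7) = 11/7 - k/7)
E = 7/4 (E = 3/(11/7 - 1/7*(-1)) = 3/(11/7 + 1/7) = 3/(12/7) = 3*(7/12) = 7/4 ≈ 1.7500)
C = 3933/2 (C = (7*(7/4) - 64)*(-38) = (49/4 - 64)*(-38) = -207/4*(-38) = 3933/2 ≈ 1966.5)
-C = -1*3933/2 = -3933/2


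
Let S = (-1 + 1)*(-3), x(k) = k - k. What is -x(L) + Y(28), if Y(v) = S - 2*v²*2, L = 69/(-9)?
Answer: -3136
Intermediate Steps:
L = -23/3 (L = 69*(-⅑) = -23/3 ≈ -7.6667)
x(k) = 0
S = 0 (S = 0*(-3) = 0)
Y(v) = -4*v² (Y(v) = 0 - 2*v²*2 = 0 - 4*v² = -4*v²)
-x(L) + Y(28) = -1*0 - 4*28² = 0 - 4*784 = 0 - 3136 = -3136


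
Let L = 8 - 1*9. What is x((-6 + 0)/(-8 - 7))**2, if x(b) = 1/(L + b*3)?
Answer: 25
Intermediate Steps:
L = -1 (L = 8 - 9 = -1)
x(b) = 1/(-1 + 3*b) (x(b) = 1/(-1 + b*3) = 1/(-1 + 3*b))
x((-6 + 0)/(-8 - 7))**2 = (1/(-1 + 3*((-6 + 0)/(-8 - 7))))**2 = (1/(-1 + 3*(-6/(-15))))**2 = (1/(-1 + 3*(-6*(-1/15))))**2 = (1/(-1 + 3*(2/5)))**2 = (1/(-1 + 6/5))**2 = (1/(1/5))**2 = 5**2 = 25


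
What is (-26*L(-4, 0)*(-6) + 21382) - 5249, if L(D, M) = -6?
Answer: 15197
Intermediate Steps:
(-26*L(-4, 0)*(-6) + 21382) - 5249 = (-26*(-6)*(-6) + 21382) - 5249 = (156*(-6) + 21382) - 5249 = (-936 + 21382) - 5249 = 20446 - 5249 = 15197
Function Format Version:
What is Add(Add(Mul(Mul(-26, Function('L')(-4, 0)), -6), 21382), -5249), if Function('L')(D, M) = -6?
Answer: 15197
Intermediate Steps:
Add(Add(Mul(Mul(-26, Function('L')(-4, 0)), -6), 21382), -5249) = Add(Add(Mul(Mul(-26, -6), -6), 21382), -5249) = Add(Add(Mul(156, -6), 21382), -5249) = Add(Add(-936, 21382), -5249) = Add(20446, -5249) = 15197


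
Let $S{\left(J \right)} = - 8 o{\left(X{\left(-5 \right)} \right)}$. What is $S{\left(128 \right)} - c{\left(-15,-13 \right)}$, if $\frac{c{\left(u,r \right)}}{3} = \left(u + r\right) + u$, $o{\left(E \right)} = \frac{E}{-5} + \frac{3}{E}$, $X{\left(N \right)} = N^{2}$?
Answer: $\frac{4201}{25} \approx 168.04$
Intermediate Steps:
$o{\left(E \right)} = \frac{3}{E} - \frac{E}{5}$ ($o{\left(E \right)} = E \left(- \frac{1}{5}\right) + \frac{3}{E} = - \frac{E}{5} + \frac{3}{E} = \frac{3}{E} - \frac{E}{5}$)
$c{\left(u,r \right)} = 3 r + 6 u$ ($c{\left(u,r \right)} = 3 \left(\left(u + r\right) + u\right) = 3 \left(\left(r + u\right) + u\right) = 3 \left(r + 2 u\right) = 3 r + 6 u$)
$S{\left(J \right)} = \frac{976}{25}$ ($S{\left(J \right)} = - 8 \left(\frac{3}{\left(-5\right)^{2}} - \frac{\left(-5\right)^{2}}{5}\right) = - 8 \left(\frac{3}{25} - 5\right) = \left(-8\right) \left(- \frac{122}{25}\right) = \frac{976}{25}$)
$S{\left(128 \right)} - c{\left(-15,-13 \right)} = \frac{976}{25} - \left(3 \left(-13\right) + 6 \left(-15\right)\right) = \frac{976}{25} - \left(-39 - 90\right) = \frac{976}{25} - -129 = \frac{976}{25} + 129 = \frac{4201}{25}$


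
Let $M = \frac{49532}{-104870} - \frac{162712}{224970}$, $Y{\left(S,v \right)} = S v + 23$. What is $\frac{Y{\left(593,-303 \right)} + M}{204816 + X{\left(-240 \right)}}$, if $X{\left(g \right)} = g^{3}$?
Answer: $\frac{105964526326997}{8032800338830440} \approx 0.013191$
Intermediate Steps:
$Y{\left(S,v \right)} = 23 + S v$
$M = - \frac{1410341074}{1179630195}$ ($M = 49532 \left(- \frac{1}{104870}\right) - \frac{81356}{112485} = - \frac{24766}{52435} - \frac{81356}{112485} = - \frac{1410341074}{1179630195} \approx -1.1956$)
$\frac{Y{\left(593,-303 \right)} + M}{204816 + X{\left(-240 \right)}} = \frac{\left(23 + 593 \left(-303\right)\right) - \frac{1410341074}{1179630195}}{204816 + \left(-240\right)^{3}} = \frac{\left(23 - 179679\right) - \frac{1410341074}{1179630195}}{204816 - 13824000} = \frac{-179656 - \frac{1410341074}{1179630195}}{-13619184} = \left(- \frac{211929052653994}{1179630195}\right) \left(- \frac{1}{13619184}\right) = \frac{105964526326997}{8032800338830440}$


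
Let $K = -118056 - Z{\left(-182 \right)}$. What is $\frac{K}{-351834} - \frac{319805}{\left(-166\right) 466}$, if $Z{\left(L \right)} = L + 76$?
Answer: $\frac{8688743755}{1944033636} \approx 4.4694$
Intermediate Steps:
$Z{\left(L \right)} = 76 + L$
$K = -117950$ ($K = -118056 - \left(76 - 182\right) = -118056 - -106 = -118056 + 106 = -117950$)
$\frac{K}{-351834} - \frac{319805}{\left(-166\right) 466} = - \frac{117950}{-351834} - \frac{319805}{\left(-166\right) 466} = \left(-117950\right) \left(- \frac{1}{351834}\right) - \frac{319805}{-77356} = \frac{8425}{25131} - - \frac{319805}{77356} = \frac{8425}{25131} + \frac{319805}{77356} = \frac{8688743755}{1944033636}$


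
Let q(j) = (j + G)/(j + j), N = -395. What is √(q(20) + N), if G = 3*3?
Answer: I*√157710/20 ≈ 19.856*I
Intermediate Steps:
G = 9
q(j) = (9 + j)/(2*j) (q(j) = (j + 9)/(j + j) = (9 + j)/((2*j)) = (9 + j)*(1/(2*j)) = (9 + j)/(2*j))
√(q(20) + N) = √((½)*(9 + 20)/20 - 395) = √((½)*(1/20)*29 - 395) = √(29/40 - 395) = √(-15771/40) = I*√157710/20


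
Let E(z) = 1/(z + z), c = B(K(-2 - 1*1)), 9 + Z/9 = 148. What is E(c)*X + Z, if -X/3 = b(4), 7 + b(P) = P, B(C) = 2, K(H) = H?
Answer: 5013/4 ≈ 1253.3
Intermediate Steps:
Z = 1251 (Z = -81 + 9*148 = -81 + 1332 = 1251)
c = 2
b(P) = -7 + P
E(z) = 1/(2*z)
X = 9 (X = -3*(-7 + 4) = -3*(-3) = 9)
E(c)*X + Z = ((½)/2)*9 + 1251 = ((½)*(½))*9 + 1251 = (¼)*9 + 1251 = 9/4 + 1251 = 5013/4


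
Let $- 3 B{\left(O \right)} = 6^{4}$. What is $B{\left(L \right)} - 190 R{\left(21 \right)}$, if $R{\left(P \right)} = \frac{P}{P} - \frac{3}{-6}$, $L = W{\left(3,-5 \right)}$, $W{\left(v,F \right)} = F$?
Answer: $-717$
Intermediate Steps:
$L = -5$
$B{\left(O \right)} = -432$ ($B{\left(O \right)} = - \frac{6^{4}}{3} = \left(- \frac{1}{3}\right) 1296 = -432$)
$R{\left(P \right)} = \frac{3}{2}$ ($R{\left(P \right)} = 1 - - \frac{1}{2} = 1 + \frac{1}{2} = \frac{3}{2}$)
$B{\left(L \right)} - 190 R{\left(21 \right)} = -432 - 285 = -717$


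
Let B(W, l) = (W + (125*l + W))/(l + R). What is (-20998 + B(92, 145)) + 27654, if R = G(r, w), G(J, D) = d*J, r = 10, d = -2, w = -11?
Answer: 850309/125 ≈ 6802.5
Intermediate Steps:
G(J, D) = -2*J
R = -20 (R = -2*10 = -20)
B(W, l) = (2*W + 125*l)/(-20 + l) (B(W, l) = (W + (125*l + W))/(l - 20) = (W + (W + 125*l))/(-20 + l) = (2*W + 125*l)/(-20 + l))
(-20998 + B(92, 145)) + 27654 = (-20998 + (2*92 + 125*145)/(-20 + 145)) + 27654 = (-20998 + (184 + 18125)/125) + 27654 = (-20998 + (1/125)*18309) + 27654 = (-20998 + 18309/125) + 27654 = -2606441/125 + 27654 = 850309/125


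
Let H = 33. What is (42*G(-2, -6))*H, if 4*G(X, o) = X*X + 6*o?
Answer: -11088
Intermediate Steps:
G(X, o) = X**2/4 + 3*o/2 (G(X, o) = (X*X + 6*o)/4 = (X**2 + 6*o)/4 = X**2/4 + 3*o/2)
(42*G(-2, -6))*H = (42*((1/4)*(-2)**2 + (3/2)*(-6)))*33 = (42*((1/4)*4 - 9))*33 = (42*(1 - 9))*33 = (42*(-8))*33 = -336*33 = -11088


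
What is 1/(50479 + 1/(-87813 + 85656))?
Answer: 2157/108883202 ≈ 1.9810e-5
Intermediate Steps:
1/(50479 + 1/(-87813 + 85656)) = 1/(50479 + 1/(-2157)) = 1/(50479 - 1/2157) = 1/(108883202/2157) = 2157/108883202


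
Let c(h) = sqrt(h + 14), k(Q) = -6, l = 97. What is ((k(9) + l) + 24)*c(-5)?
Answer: 345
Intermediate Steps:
c(h) = sqrt(14 + h)
((k(9) + l) + 24)*c(-5) = ((-6 + 97) + 24)*sqrt(14 - 5) = (91 + 24)*sqrt(9) = 115*3 = 345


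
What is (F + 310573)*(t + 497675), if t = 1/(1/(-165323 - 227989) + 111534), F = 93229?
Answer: 8815739845242132504674/43867660607 ≈ 2.0096e+11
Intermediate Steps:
t = 393312/43867660607 (t = 1/(1/(-393312) + 111534) = 1/(-1/393312 + 111534) = 1/(43867660607/393312) = 393312/43867660607 ≈ 8.9659e-6)
(F + 310573)*(t + 497675) = (93229 + 310573)*(393312/43867660607 + 497675) = 403802*(21831837992982037/43867660607) = 8815739845242132504674/43867660607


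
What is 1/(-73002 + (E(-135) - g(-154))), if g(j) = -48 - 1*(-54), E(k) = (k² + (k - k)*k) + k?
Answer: -1/54918 ≈ -1.8209e-5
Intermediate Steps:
E(k) = k + k² (E(k) = (k² + 0*k) + k = (k² + 0) + k = k² + k = k + k²)
g(j) = 6 (g(j) = -48 + 54 = 6)
1/(-73002 + (E(-135) - g(-154))) = 1/(-73002 + (-135*(1 - 135) - 1*6)) = 1/(-73002 + (-135*(-134) - 6)) = 1/(-73002 + (18090 - 6)) = 1/(-73002 + 18084) = 1/(-54918) = -1/54918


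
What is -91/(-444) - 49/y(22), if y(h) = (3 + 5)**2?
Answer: -3983/7104 ≈ -0.56067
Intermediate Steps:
y(h) = 64 (y(h) = 8**2 = 64)
-91/(-444) - 49/y(22) = -91/(-444) - 49/64 = -91*(-1/444) - 49*1/64 = 91/444 - 49/64 = -3983/7104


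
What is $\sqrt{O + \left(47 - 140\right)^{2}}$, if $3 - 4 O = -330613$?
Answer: $\sqrt{91303} \approx 302.16$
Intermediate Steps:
$O = 82654$ ($O = \frac{3}{4} - - \frac{330613}{4} = \frac{3}{4} + \frac{330613}{4} = 82654$)
$\sqrt{O + \left(47 - 140\right)^{2}} = \sqrt{82654 + \left(47 - 140\right)^{2}} = \sqrt{82654 + \left(-93\right)^{2}} = \sqrt{82654 + 8649} = \sqrt{91303}$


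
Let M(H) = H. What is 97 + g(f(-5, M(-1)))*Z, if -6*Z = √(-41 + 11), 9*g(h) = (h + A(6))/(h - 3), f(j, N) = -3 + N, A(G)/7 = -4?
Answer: 97 - 16*I*√30/189 ≈ 97.0 - 0.46368*I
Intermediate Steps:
A(G) = -28 (A(G) = 7*(-4) = -28)
g(h) = (-28 + h)/(9*(-3 + h)) (g(h) = ((h - 28)/(h - 3))/9 = ((-28 + h)/(-3 + h))/9 = (-28 + h)/(9*(-3 + h)))
Z = -I*√30/6 (Z = -√(-41 + 11)/6 = -I*√30/6 ≈ -0.91287*I)
97 + g(f(-5, M(-1)))*Z = 97 + ((-28 + (-3 - 1))/(9*(-3 + (-3 - 1))))*(-I*√30/6) = 97 + ((-28 - 4)/(9*(-3 - 4)))*(-I*√30/6) = 97 + ((⅑)*(-32)/(-7))*(-I*√30/6) = 97 + ((⅑)*(-⅐)*(-32))*(-I*√30/6) = 97 + 32*(-I*√30/6)/63 = 97 - 16*I*√30/189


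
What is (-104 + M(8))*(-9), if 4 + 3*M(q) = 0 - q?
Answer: 972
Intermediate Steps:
M(q) = -4/3 - q/3 (M(q) = -4/3 + (0 - q)/3 = -4/3 + (-q)/3 = -4/3 - q/3)
(-104 + M(8))*(-9) = (-104 + (-4/3 - 1/3*8))*(-9) = (-104 + (-4/3 - 8/3))*(-9) = (-104 - 4)*(-9) = -108*(-9) = 972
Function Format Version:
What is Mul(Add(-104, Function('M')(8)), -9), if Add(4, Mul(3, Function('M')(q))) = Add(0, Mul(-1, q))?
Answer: 972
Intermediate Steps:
Function('M')(q) = Add(Rational(-4, 3), Mul(Rational(-1, 3), q)) (Function('M')(q) = Add(Rational(-4, 3), Mul(Rational(1, 3), Add(0, Mul(-1, q)))) = Add(Rational(-4, 3), Mul(Rational(1, 3), Mul(-1, q))) = Add(Rational(-4, 3), Mul(Rational(-1, 3), q)))
Mul(Add(-104, Function('M')(8)), -9) = Mul(Add(-104, Add(Rational(-4, 3), Mul(Rational(-1, 3), 8))), -9) = Mul(Add(-104, Add(Rational(-4, 3), Rational(-8, 3))), -9) = Mul(Add(-104, -4), -9) = Mul(-108, -9) = 972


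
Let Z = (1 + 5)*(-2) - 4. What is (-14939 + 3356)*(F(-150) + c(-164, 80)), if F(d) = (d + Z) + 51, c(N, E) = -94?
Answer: 2420847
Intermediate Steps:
Z = -16 (Z = 6*(-2) - 4 = -12 - 4 = -16)
F(d) = 35 + d (F(d) = (d - 16) + 51 = (-16 + d) + 51 = 35 + d)
(-14939 + 3356)*(F(-150) + c(-164, 80)) = (-14939 + 3356)*((35 - 150) - 94) = -11583*(-115 - 94) = -11583*(-209) = 2420847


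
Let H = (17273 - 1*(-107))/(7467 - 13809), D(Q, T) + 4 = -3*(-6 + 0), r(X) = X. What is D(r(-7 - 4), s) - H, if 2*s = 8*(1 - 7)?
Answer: 53084/3171 ≈ 16.740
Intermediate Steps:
s = -24 (s = (8*(1 - 7))/2 = (8*(-6))/2 = (1/2)*(-48) = -24)
D(Q, T) = 14 (D(Q, T) = -4 - 3*(-6 + 0) = -4 - 3*(-6) = -4 + 18 = 14)
H = -8690/3171 (H = (17273 + 107)/(-6342) = 17380*(-1/6342) = -8690/3171 ≈ -2.7405)
D(r(-7 - 4), s) - H = 14 - 1*(-8690/3171) = 14 + 8690/3171 = 53084/3171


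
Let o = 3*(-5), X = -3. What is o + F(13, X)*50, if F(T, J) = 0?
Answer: -15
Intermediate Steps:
o = -15
o + F(13, X)*50 = -15 + 0*50 = -15 + 0 = -15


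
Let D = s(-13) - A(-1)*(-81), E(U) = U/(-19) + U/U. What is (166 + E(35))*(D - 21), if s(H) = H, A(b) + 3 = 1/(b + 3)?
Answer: -742137/19 ≈ -39060.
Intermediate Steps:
A(b) = -3 + 1/(3 + b) (A(b) = -3 + 1/(b + 3) = -3 + 1/(3 + b))
E(U) = 1 - U/19 (E(U) = U*(-1/19) + 1 = -U/19 + 1 = 1 - U/19)
D = -431/2 (D = -13 - (-8 - 3*(-1))/(3 - 1)*(-81) = -13 - (-8 + 3)/2*(-81) = -13 - (½)*(-5)*(-81) = -13 - (-5)*(-81)/2 = -13 - 1*405/2 = -13 - 405/2 = -431/2 ≈ -215.50)
(166 + E(35))*(D - 21) = (166 + (1 - 1/19*35))*(-431/2 - 21) = (166 + (1 - 35/19))*(-473/2) = (166 - 16/19)*(-473/2) = (3138/19)*(-473/2) = -742137/19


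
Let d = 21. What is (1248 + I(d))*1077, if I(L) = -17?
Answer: 1325787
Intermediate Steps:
(1248 + I(d))*1077 = (1248 - 17)*1077 = 1231*1077 = 1325787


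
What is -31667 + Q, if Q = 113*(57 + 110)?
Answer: -12796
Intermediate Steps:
Q = 18871 (Q = 113*167 = 18871)
-31667 + Q = -31667 + 18871 = -12796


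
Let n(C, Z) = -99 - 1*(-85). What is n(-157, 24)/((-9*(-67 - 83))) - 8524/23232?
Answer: -493027/1306800 ≈ -0.37728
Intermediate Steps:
n(C, Z) = -14 (n(C, Z) = -99 + 85 = -14)
n(-157, 24)/((-9*(-67 - 83))) - 8524/23232 = -14*(-1/(9*(-67 - 83))) - 8524/23232 = -14/((-9*(-150))) - 8524*1/23232 = -14/1350 - 2131/5808 = -14*1/1350 - 2131/5808 = -7/675 - 2131/5808 = -493027/1306800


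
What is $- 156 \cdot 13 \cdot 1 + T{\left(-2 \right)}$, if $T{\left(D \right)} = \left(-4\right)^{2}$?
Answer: $-2012$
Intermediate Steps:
$T{\left(D \right)} = 16$
$- 156 \cdot 13 \cdot 1 + T{\left(-2 \right)} = - 156 \cdot 13 \cdot 1 + 16 = \left(-156\right) 13 + 16 = -2028 + 16 = -2012$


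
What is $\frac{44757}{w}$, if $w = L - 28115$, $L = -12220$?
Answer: $- \frac{14919}{13445} \approx -1.1096$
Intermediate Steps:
$w = -40335$ ($w = -12220 - 28115 = -40335$)
$\frac{44757}{w} = \frac{44757}{-40335} = 44757 \left(- \frac{1}{40335}\right) = - \frac{14919}{13445}$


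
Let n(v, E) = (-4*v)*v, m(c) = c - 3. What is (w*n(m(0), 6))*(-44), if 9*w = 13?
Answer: 2288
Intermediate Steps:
m(c) = -3 + c
n(v, E) = -4*v²
w = 13/9 (w = (⅑)*13 = 13/9 ≈ 1.4444)
(w*n(m(0), 6))*(-44) = (13*(-4*(-3 + 0)²)/9)*(-44) = (13*(-4*(-3)²)/9)*(-44) = (13*(-4*9)/9)*(-44) = ((13/9)*(-36))*(-44) = -52*(-44) = 2288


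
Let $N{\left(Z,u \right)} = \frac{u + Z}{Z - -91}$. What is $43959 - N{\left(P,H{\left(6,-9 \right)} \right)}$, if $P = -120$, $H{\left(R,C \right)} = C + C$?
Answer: $\frac{1274673}{29} \approx 43954.0$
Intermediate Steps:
$H{\left(R,C \right)} = 2 C$
$N{\left(Z,u \right)} = \frac{Z + u}{91 + Z}$ ($N{\left(Z,u \right)} = \frac{Z + u}{Z + 91} = \frac{Z + u}{91 + Z}$)
$43959 - N{\left(P,H{\left(6,-9 \right)} \right)} = 43959 - \frac{-120 + 2 \left(-9\right)}{91 - 120} = 43959 - \frac{-120 - 18}{-29} = 43959 - \left(- \frac{1}{29}\right) \left(-138\right) = 43959 - \frac{138}{29} = \frac{1274673}{29}$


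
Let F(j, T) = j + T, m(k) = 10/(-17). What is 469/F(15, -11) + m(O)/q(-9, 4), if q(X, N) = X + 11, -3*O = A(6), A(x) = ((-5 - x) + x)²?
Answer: 7953/68 ≈ 116.96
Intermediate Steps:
A(x) = 25 (A(x) = (-5)² = 25)
O = -25/3 (O = -⅓*25 = -25/3 ≈ -8.3333)
m(k) = -10/17 (m(k) = 10*(-1/17) = -10/17)
F(j, T) = T + j
q(X, N) = 11 + X
469/F(15, -11) + m(O)/q(-9, 4) = 469/(-11 + 15) - 10/(17*(11 - 9)) = 469/4 - 10/17/2 = 469*(¼) - 10/17*½ = 469/4 - 5/17 = 7953/68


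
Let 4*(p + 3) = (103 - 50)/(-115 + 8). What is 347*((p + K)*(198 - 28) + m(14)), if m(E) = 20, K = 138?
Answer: 1704143025/214 ≈ 7.9633e+6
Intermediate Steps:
p = -1337/428 (p = -3 + ((103 - 50)/(-115 + 8))/4 = -3 + (53/(-107))/4 = -3 + (53*(-1/107))/4 = -3 + (1/4)*(-53/107) = -3 - 53/428 = -1337/428 ≈ -3.1238)
347*((p + K)*(198 - 28) + m(14)) = 347*((-1337/428 + 138)*(198 - 28) + 20) = 347*((57727/428)*170 + 20) = 347*(4906795/214 + 20) = 347*(4911075/214) = 1704143025/214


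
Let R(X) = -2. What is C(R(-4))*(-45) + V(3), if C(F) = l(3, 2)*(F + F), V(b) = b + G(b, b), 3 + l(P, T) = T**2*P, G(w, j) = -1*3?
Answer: 1620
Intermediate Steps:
G(w, j) = -3
l(P, T) = -3 + P*T**2 (l(P, T) = -3 + T**2*P = -3 + P*T**2)
V(b) = -3 + b (V(b) = b - 3 = -3 + b)
C(F) = 18*F (C(F) = (-3 + 3*2**2)*(F + F) = (-3 + 3*4)*(2*F) = (-3 + 12)*(2*F) = 9*(2*F) = 18*F)
C(R(-4))*(-45) + V(3) = (18*(-2))*(-45) + (-3 + 3) = -36*(-45) + 0 = 1620 + 0 = 1620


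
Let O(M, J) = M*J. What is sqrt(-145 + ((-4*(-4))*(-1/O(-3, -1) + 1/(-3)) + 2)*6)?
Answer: I*sqrt(197) ≈ 14.036*I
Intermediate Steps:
O(M, J) = J*M
sqrt(-145 + ((-4*(-4))*(-1/O(-3, -1) + 1/(-3)) + 2)*6) = sqrt(-145 + ((-4*(-4))*(-1/((-1*(-3))) + 1/(-3)) + 2)*6) = sqrt(-145 + (16*(-1/3 + 1*(-1/3)) + 2)*6) = sqrt(-145 + (16*(-1*1/3 - 1/3) + 2)*6) = sqrt(-145 + (16*(-1/3 - 1/3) + 2)*6) = sqrt(-145 + (16*(-2/3) + 2)*6) = sqrt(-145 + (-32/3 + 2)*6) = sqrt(-145 - 26/3*6) = sqrt(-145 - 52) = sqrt(-197) = I*sqrt(197)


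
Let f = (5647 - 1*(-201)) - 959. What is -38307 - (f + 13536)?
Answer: -56732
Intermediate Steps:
f = 4889 (f = (5647 + 201) - 959 = 5848 - 959 = 4889)
-38307 - (f + 13536) = -38307 - (4889 + 13536) = -38307 - 1*18425 = -38307 - 18425 = -56732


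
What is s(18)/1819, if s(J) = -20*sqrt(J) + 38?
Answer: 38/1819 - 60*sqrt(2)/1819 ≈ -0.025757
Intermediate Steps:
s(J) = 38 - 20*sqrt(J)
s(18)/1819 = (38 - 60*sqrt(2))/1819 = (38 - 60*sqrt(2))*(1/1819) = 38/1819 - 60*sqrt(2)/1819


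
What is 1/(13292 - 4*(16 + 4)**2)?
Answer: 1/11692 ≈ 8.5529e-5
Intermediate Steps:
1/(13292 - 4*(16 + 4)**2) = 1/(13292 - 4*20**2) = 1/(13292 - 4*400) = 1/(13292 - 1600) = 1/11692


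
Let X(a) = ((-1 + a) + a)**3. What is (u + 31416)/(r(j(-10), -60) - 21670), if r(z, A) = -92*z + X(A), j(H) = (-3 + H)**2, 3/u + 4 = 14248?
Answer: -149163169/8588082692 ≈ -0.017369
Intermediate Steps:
u = 1/4748 (u = 3/(-4 + 14248) = 3/14244 = 3*(1/14244) = 1/4748 ≈ 0.00021061)
X(a) = (-1 + 2*a)**3
r(z, A) = (-1 + 2*A)**3 - 92*z (r(z, A) = -92*z + (-1 + 2*A)**3 = (-1 + 2*A)**3 - 92*z)
(u + 31416)/(r(j(-10), -60) - 21670) = (1/4748 + 31416)/(((-1 + 2*(-60))**3 - 92*(-3 - 10)**2) - 21670) = 149163169/(4748*(((-1 - 120)**3 - 92*(-13)**2) - 21670)) = 149163169/(4748*(((-121)**3 - 92*169) - 21670)) = 149163169/(4748*((-1771561 - 15548) - 21670)) = 149163169/(4748*(-1787109 - 21670)) = (149163169/4748)/(-1808779) = (149163169/4748)*(-1/1808779) = -149163169/8588082692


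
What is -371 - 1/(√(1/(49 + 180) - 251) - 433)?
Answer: -15950103132/42992459 + I*√13162462/42992459 ≈ -371.0 + 8.4387e-5*I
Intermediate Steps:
-371 - 1/(√(1/(49 + 180) - 251) - 433) = -371 - 1/(√(1/229 - 251) - 433) = -371 - 1/(√(-57478/229) - 433) = -371 - 1/(I*√13162462/229 - 433) = -371 - 1/(-433 + I*√13162462/229)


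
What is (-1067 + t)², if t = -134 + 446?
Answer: 570025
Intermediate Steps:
t = 312
(-1067 + t)² = (-1067 + 312)² = (-755)² = 570025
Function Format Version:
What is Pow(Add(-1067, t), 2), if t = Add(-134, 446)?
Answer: 570025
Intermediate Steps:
t = 312
Pow(Add(-1067, t), 2) = Pow(Add(-1067, 312), 2) = Pow(-755, 2) = 570025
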